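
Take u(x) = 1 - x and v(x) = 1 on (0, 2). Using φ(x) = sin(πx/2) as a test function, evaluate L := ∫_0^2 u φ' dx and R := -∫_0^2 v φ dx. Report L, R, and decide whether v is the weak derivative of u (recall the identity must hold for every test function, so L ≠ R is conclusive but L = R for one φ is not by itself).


LHS = 4/π, RHS = -4/π. No, v is not the weak derivative of u.

u(x) = 1 - x, classical derivative u'(x) = -1.
φ(x) = sin(πx/2), so φ'(x) = π*cos(π*x/2)/2.
Note φ(0) = φ(2) = 0, so the boundary term u·φ vanishes.
LHS = ∫_0^2 u(x) φ'(x) dx = ∫_0^2 (-π*x*cos(π*x/2)/2 + π*cos(π*x/2)/2) dx. Term by term:
  ∫_0^2 π*cos(π*x/2)/2 dx = 0;  ∫_0^2 -π*x*cos(π*x/2)/2 dx = 4/π.
Sum: 0 + 4/π = 4/π.
So LHS = 4/π.
∫_0^2 v(x) φ(x) dx = ∫_0^2 (sin(π*x/2)) dx. Term by term:
  ∫_0^2 sin(π*x/2) dx = 4/π.
So RHS = -∫_0^2 v(x) φ(x) dx = -4/π.
LHS − RHS = 8/π ≠ 0, so the identity fails.
(For a valid weak derivative the identity must hold for EVERY test function, in particular this one. The failure shows v is NOT the weak derivative of u.)
Correct weak derivative would be u'(x) = -1.


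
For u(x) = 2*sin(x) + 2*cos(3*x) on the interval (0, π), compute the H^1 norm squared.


||u||_{H^1(0,π)}^2 = 24*π

u'(x) = -6*sin(3*x) + 2*cos(x).
Expand u² and (u')² and integrate term by term on (0, π), using: for integers n ≥ 1, ∫_0^π sin²(nx) dx = ∫_0^π cos²(nx) dx = π/2; for n ≠ n', ∫_0^π sin(nx)sin(n'x) dx = ∫_0^π cos(nx)cos(n'x) dx = 0; and by product-to-sum, ∫_0^π sin(nx)cos(n'x) dx = ½∫_0^π [sin((n+n')x) + sin((n−n')x)] dx, which is 0 when n+n' is even and 2n/(n²−n'²) when n+n' is odd (it need not vanish on (0, π)).
  u² squared terms: (2)²·∫cos(3x)² dx = 4·π/2 = 2*π;  (2)²·∫sin(x)² dx = 4·π/2 = 2*π.
  u² cross terms: 2·(2)·(2)·∫cos(3x)·sin(x) dx = 8·(0) = 0.
  So ∫_0^π u² dx = 2*π + 2*π + 0 = 4*π.
  (u')² squared terms: (-6)²·∫sin(3x)² dx = 36·π/2 = 18*π;  (2)²·∫cos(x)² dx = 4·π/2 = 2*π.
  (u')² cross terms: 2·(-6)·(2)·∫sin(3x)·cos(x) dx = -24·(0) = 0.
  So ∫_0^π (u')² dx = 18*π + 2*π + 0 = 20*π.
||u||_{H^1}^2 = (4*π) + (20*π) = 24*π.


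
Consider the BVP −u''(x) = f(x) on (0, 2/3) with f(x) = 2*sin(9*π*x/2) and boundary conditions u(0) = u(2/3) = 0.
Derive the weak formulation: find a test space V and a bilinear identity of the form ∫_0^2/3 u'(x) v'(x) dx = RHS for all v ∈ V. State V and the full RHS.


V = H^1_0(0, 2/3) (so v(0) = v(2/3) = 0); weak form: ∫_0^2/3 u'v' dx = ∫_0^2/3 (2*sin(9*π*x/2)) v dx for all v ∈ V.

Multiply both sides by a test function v and integrate from 0 to 2/3:
  ∫_0^2/3 −u''(x) v(x) dx = ∫_0^2/3 f(x) v(x) dx.
Integrate the LHS by parts once:
  ∫_0^2/3 −u'' v dx = −[u'(x) v(x)]_0^2/3 + ∫_0^2/3 u'(x) v'(x) dx.
Thus ∫_0^2/3 u'(x) v'(x) dx = ∫_0^2/3 f(x) v(x) dx + [u'(x) v(x)]_0^2/3.
Choose V so that boundary terms are either known or forced to vanish.
u is Dirichlet: u(0) = u(2/3) = 0. Let V = H^1_0(0, 2/3); then v(0) = v(2/3) = 0, and [u' v]_0^2/3 = 0.
Weak formulation: find u (satisfying any essential BC) such that ∫_0^2/3 u'(x) v'(x) dx = ∫_0^2/3 f v dx for all v ∈ V.
Substituting f(x) = 2*sin(9*π*x/2), the right-hand side is ∫_0^2/3 (2*sin(9*π*x/2)) v dx.


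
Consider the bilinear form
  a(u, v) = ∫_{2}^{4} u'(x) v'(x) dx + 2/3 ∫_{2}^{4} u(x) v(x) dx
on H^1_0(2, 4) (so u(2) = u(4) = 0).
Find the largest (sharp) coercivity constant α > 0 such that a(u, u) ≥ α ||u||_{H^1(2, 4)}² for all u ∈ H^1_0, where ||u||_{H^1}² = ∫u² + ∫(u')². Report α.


α = (8/3 + π^2)/(4 + π^2)

Coercivity of a(·,·) on H^1_0(2, 4) means a(u, u) ≥ α ||u||_{H^1}² for every u ∈ H^1_0.
The interval has length L = 2, and Poincaré/coercivity depend only on L. Here a(u, u) = ∫(u')² + (2/3)·∫u².
Here 0 < c = 2/3 < 1. The condition a(u,u) ≥ α||u||_{H^1}² reads (1−α)∫(u')² ≥ (α−c)∫u². Any admissible α is ≤ 1 (rapidly oscillating u have ∫u²/∫(u')² → 0), and α = 1 would force 0 ≥ (1−c)∫u², impossible since c < 1; so 1−α > 0. By the sharp Poincaré inequality on H^1_0 of an interval of length L, ∫(u')² ≥ (π/L)²∫u² with equality for the first sine mode sin(π(x−x₀)/L) (x₀ the left endpoint), so the inequality holds for all u iff (1−α)(π/L)² ≥ α − c, i.e. α ≤ ((π/L)² + c)/((π/L)² + 1) = (1 + c(L/π)²)/(1 + (L/π)²). With (π/L)² = π^2/4 and c = 2/3, the largest admissible constant is α = ((π/L)² + c)/((π/L)² + 1).
Simplifying, α = (8/3 + π^2)/(4 + π^2).


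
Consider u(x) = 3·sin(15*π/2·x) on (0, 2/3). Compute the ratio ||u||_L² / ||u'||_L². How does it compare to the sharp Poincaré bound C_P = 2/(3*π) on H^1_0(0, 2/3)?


||u||_L² / ||u'||_L² = 2/(15*π) < C_P = 2/(3*π).

u(x) = 3·sin(15*π/2·x), so u'(x) = 45*π*cos(15*π*x/2)/2.
Writing u(x) = A·sin(kπx/L) with A = 3 and k = 5, use ∫_0^L sin²(kπx/L) dx = L/2 and ∫_0^L cos²(kπx/L) dx = L/2.
u² = 9·sin²(15*π/2·x) and (u')² = 2025*π^2/4·cos²(15*π/2·x), and each of sin², cos² integrates to L/2 = 1/3 over (0, 2/3).
∫_0^2/3 u² dx = 3, so ||u||_L² = sqrt(3).
∫_0^2/3 (u')² dx = 675*π^2/4, so ||u'||_L² = 15*sqrt(3)*π/2.
Ratio ||u||_L² / ||u'||_L² = 2/(15*π).
Sharp Poincaré constant on H^1_0(0, 2/3) is C_P = L/π = 2/(3*π), achieved by sin(3*π/2·x).
This is the k = 5 harmonic; the ratio L/(kπ) is strictly less than C_P = L/π, consistent with the sharp inequality ||u||_L² ≤ C_P ||u'||_L².


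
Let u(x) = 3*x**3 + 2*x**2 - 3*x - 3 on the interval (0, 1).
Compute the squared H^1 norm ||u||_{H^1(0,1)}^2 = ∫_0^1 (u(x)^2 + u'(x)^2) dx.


||u||_{H^1}^2 = 5989/210

The H^1 norm (squared) on an interval (0, L) is
  ||u||_{H^1}^2 = ∫_0^L u(x)^2 dx + ∫_0^L u'(x)^2 dx.
Compute u'(x) = 9*x**2 + 4*x - 3.
Then u(x)^2 = 9*x**6 + 12*x**5 - 14*x**4 - 30*x**3 - 3*x**2 + 18*x + 9 and u'(x)^2 = 81*x**4 + 72*x**3 - 38*x**2 - 24*x + 9.
Integrate each monomial from 0 to 1 using ∫_0^1 c·x^n dx = c·1^(n+1)/(n+1):
  ∫_0^1 u(x)^2 dx = ∫_0^1 (9*x^6 + 12*x^5 - 14*x^4 - 30*x^3 - 3*x^2 + 18*x + 9) dx. Term by term:
    ∫_0^1 9*x^6 dx = 9/7;  ∫_0^1 12*x^5 dx = 2;  ∫_0^1 -14*x^4 dx = -14/5;
    ∫_0^1 -30*x^3 dx = -15/2;  ∫_0^1 -3*x^2 dx = -1;  ∫_0^1 18*x dx = 9;
    ∫_0^1 9 dx = 9.
  Sum: 9/7 + 2 − 14/5 − 15/2 − 1 + 9 + 9 = 699/70.
  ∫_0^1 u'(x)^2 dx = ∫_0^1 (81*x^4 + 72*x^3 - 38*x^2 - 24*x + 9) dx. Term by term:
    ∫_0^1 81*x^4 dx = 81/5;  ∫_0^1 72*x^3 dx = 18;  ∫_0^1 -38*x^2 dx = -38/3;
    ∫_0^1 -24*x dx = -12;  ∫_0^1 9 dx = 9.
  Sum: 81/5 + 18 − 38/3 − 12 + 9 = 278/15.
Adding: ||u||_{H^1}^2 = 699/70 + 278/15 = 5989/210.


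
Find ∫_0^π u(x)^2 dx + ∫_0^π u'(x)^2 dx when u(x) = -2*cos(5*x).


||u||_{H^1(0,π)}^2 = 52*π

u'(x) = 10*sin(5*x).
Expand u² and (u')² and integrate term by term on (0, π), using: for integers n ≥ 1, ∫_0^π sin²(nx) dx = ∫_0^π cos²(nx) dx = π/2; for n ≠ n', ∫_0^π sin(nx)sin(n'x) dx = ∫_0^π cos(nx)cos(n'x) dx = 0; and by product-to-sum, ∫_0^π sin(nx)cos(n'x) dx = ½∫_0^π [sin((n+n')x) + sin((n−n')x)] dx, which is 0 when n+n' is even and 2n/(n²−n'²) when n+n' is odd (it need not vanish on (0, π)).
  u² squared terms: (-2)²·∫cos(5x)² dx = 4·π/2 = 2*π.
  So ∫_0^π u² dx = 2*π.
  (u')² squared terms: (10)²·∫sin(5x)² dx = 100·π/2 = 50*π.
  So ∫_0^π (u')² dx = 50*π.
||u||_{H^1}^2 = (2*π) + (50*π) = 52*π.


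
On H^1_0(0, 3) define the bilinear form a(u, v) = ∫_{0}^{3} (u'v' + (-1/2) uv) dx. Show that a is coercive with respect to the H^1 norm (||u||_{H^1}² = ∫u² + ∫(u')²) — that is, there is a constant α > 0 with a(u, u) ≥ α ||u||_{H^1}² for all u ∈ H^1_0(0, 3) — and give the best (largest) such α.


α = (-9/2 + π^2)/(9 + π^2)

Coercivity of a(·,·) on H^1_0(0, 3) means a(u, u) ≥ α ||u||_{H^1}² for every u ∈ H^1_0.
The interval has length L = 3, and Poincaré/coercivity depend only on L. Here a(u, u) = ∫(u')² + (-1/2)·∫u².
Here c = -1/2 < 0 with |c| < (π/L)² = π^2/9, so coercivity still holds. The condition a(u,u) ≥ α||u||_{H^1}² reads (1−α)∫(u')² ≥ (α−c)∫u². Any admissible α is ≤ 1 (rapidly oscillating u have ∫u²/∫(u')² → 0), and α = 1 would force 0 ≥ (1−c)∫u², impossible since c < 1; so 1−α > 0. By the sharp Poincaré inequality on H^1_0 of an interval of length L, ∫(u')² ≥ (π/L)²∫u² with equality for the first sine mode sin(π(x−x₀)/L) (x₀ the left endpoint), so the inequality holds for all u iff (1−α)(π/L)² ≥ α − c, i.e. α ≤ ((π/L)² + c)/((π/L)² + 1) = (1 + c(L/π)²)/(1 + (L/π)²). (Direct route, valid since c ≤ 0: Poincaré gives c∫u² ≥ c(L/π)²∫(u')², so a(u,u) ≥ (1 + c(L/π)²)∫(u')², while ||u||_{H^1}² ≤ (1 + (L/π)²)∫(u')²; dividing yields the same α.) With (π/L)² = π^2/9 and c = -1/2, the largest admissible constant is α = ((π/L)² + c)/((π/L)² + 1).
Simplifying, α = (-9/2 + π^2)/(9 + π^2).


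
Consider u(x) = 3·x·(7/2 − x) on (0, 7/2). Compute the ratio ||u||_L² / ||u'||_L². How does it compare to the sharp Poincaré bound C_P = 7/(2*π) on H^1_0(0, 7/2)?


||u||_L² / ||u'||_L² = 7*sqrt(10)/20 < C_P = 7/(2*π).

u(x) = 3·x·(7/2 − x), so u'(x) = 21/2 - 6*x.
u(x) = 3·x·(7/2 − x) vanishes at x = 0 and x = 7/2, so u ∈ H^1_0(0, 7/2). Differentiate via the product rule and integrate the resulting polynomials term by term.
  ∫_0^7/2 u² dx = ∫_0^7/2 (9*x^4 - 63*x^3 + 441*x^2/4) dx. Term by term:
    ∫_0^7/2 9*x^4 dx = 151263/160;  ∫_0^7/2 -63*x^3 dx = -151263/64;  ∫_0^7/2 441*x^2/4 dx = 50421/32.
  Sum: 151263/160 − 151263/64 + 50421/32 = 50421/320.
  ∫_0^7/2 (u')² dx = ∫_0^7/2 (36*x^2 - 126*x + 441/4) dx. Term by term:
    ∫_0^7/2 36*x^2 dx = 1029/2;  ∫_0^7/2 -126*x dx = -3087/4;  ∫_0^7/2 441/4 dx = 3087/8.
  Sum: 1029/2 − 3087/4 + 3087/8 = 1029/8.
∫_0^7/2 u² dx = 50421/320, so ||u||_L² = 49*sqrt(105)/40.
∫_0^7/2 (u')² dx = 1029/8, so ||u'||_L² = 7*sqrt(42)/4.
Ratio ||u||_L² / ||u'||_L² = 7*sqrt(10)/20.
Sharp Poincaré constant on H^1_0(0, 7/2) is C_P = L/π = 7/(2*π), achieved by sin(2*π/7·x).
A polynomial bump cannot attain the sharp Poincaré constant (only the first sine eigenfunction does), so the ratio is strictly less than C_P, consistent with ||u||_L² ≤ C_P ||u'||_L².


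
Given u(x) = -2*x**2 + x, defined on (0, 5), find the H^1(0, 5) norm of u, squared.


||u||_{H^1}^2 = 7465/3

The H^1 norm (squared) on an interval (0, L) is
  ||u||_{H^1}^2 = ∫_0^L u(x)^2 dx + ∫_0^L u'(x)^2 dx.
Compute u'(x) = 1 - 4*x.
Then u(x)^2 = 4*x**4 - 4*x**3 + x**2 and u'(x)^2 = 16*x**2 - 8*x + 1.
Integrate each monomial from 0 to 5 using ∫_0^5 c·x^n dx = c·5^(n+1)/(n+1):
  ∫_0^5 u(x)^2 dx = ∫_0^5 (4*x^4 - 4*x^3 + x^2) dx. Term by term:
    ∫_0^5 4*x^4 dx = 2500;  ∫_0^5 -4*x^3 dx = -625;  ∫_0^5 x^2 dx = 125/3.
  Sum: 2500 − 625 + 125/3 = 5750/3.
  ∫_0^5 u'(x)^2 dx = ∫_0^5 (16*x^2 - 8*x + 1) dx. Term by term:
    ∫_0^5 16*x^2 dx = 2000/3;  ∫_0^5 -8*x dx = -100;  ∫_0^5 1 dx = 5.
  Sum: 2000/3 − 100 + 5 = 1715/3.
Adding: ||u||_{H^1}^2 = 5750/3 + 1715/3 = 7465/3.


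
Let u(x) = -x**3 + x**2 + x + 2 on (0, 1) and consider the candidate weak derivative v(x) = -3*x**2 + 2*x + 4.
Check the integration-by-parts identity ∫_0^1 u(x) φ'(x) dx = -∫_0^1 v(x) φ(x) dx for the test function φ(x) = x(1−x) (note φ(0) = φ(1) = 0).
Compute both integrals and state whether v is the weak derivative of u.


LHS = -11/60, RHS = -41/60. No, v is not the weak derivative of u.

u(x) = -x**3 + x**2 + x + 2, classical derivative u'(x) = -3*x**2 + 2*x + 1.
φ(x) = x(1−x), so φ'(x) = 1 - 2*x.
Note φ(0) = φ(1) = 0, so the boundary term u·φ vanishes.
LHS = ∫_0^1 u(x) φ'(x) dx = ∫_0^1 (2*x^4 - 3*x^3 - x^2 - 3*x + 2) dx. Term by term:
  ∫_0^1 2*x^4 dx = 2/5;  ∫_0^1 -3*x^3 dx = -3/4;  ∫_0^1 -x^2 dx = -1/3;
  ∫_0^1 -3*x dx = -3/2;  ∫_0^1 2 dx = 2.
Sum: 2/5 − 3/4 − 1/3 − 3/2 + 2 = -11/60.
So LHS = -11/60.
∫_0^1 v(x) φ(x) dx = ∫_0^1 (3*x^4 - 5*x^3 - 2*x^2 + 4*x) dx. Term by term:
  ∫_0^1 3*x^4 dx = 3/5;  ∫_0^1 -5*x^3 dx = -5/4;  ∫_0^1 -2*x^2 dx = -2/3;
  ∫_0^1 4*x dx = 2.
Sum: 3/5 − 5/4 − 2/3 + 2 = 41/60.
So RHS = -∫_0^1 v(x) φ(x) dx = -41/60.
LHS − RHS = 1/2 ≠ 0, so the identity fails.
(For a valid weak derivative the identity must hold for EVERY test function, in particular this one. The failure shows v is NOT the weak derivative of u.)
Correct weak derivative would be u'(x) = -3*x**2 + 2*x + 1.


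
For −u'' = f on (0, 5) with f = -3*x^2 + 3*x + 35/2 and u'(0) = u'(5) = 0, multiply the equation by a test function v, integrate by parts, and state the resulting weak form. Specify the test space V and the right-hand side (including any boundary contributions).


V = H^1(0, 5) (no boundary constraint on v; u is determined up to an additive constant); weak form: ∫_0^5 u'v' dx = ∫_0^5 (-3*x^2 + 3*x + 35/2) v dx for all v ∈ V.

Multiply both sides by a test function v and integrate from 0 to 5:
  ∫_0^5 −u''(x) v(x) dx = ∫_0^5 f(x) v(x) dx.
Integrate the LHS by parts once:
  ∫_0^5 −u'' v dx = −[u'(x) v(x)]_0^5 + ∫_0^5 u'(x) v'(x) dx.
Thus ∫_0^5 u'(x) v'(x) dx = ∫_0^5 f(x) v(x) dx + [u'(x) v(x)]_0^5.
Choose V so that boundary terms are either known or forced to vanish.
u has homogeneous Neumann: u'(0) = u'(5) = 0. So [u' v]_0^5 = 0·v(5) − 0·v(0) = 0 for any v; take V = H^1(0, 5).
Weak formulation: find u (satisfying any essential BC) such that ∫_0^5 u'(x) v'(x) dx = ∫_0^5 f v dx for all v ∈ V (homogeneous Neumann, so boundary terms vanish).
Substituting f(x) = -3*x^2 + 3*x + 35/2, the right-hand side is ∫_0^5 (-3*x^2 + 3*x + 35/2) v dx.
Compatibility check (pure Neumann): taking v ≡ 1 ∈ V gives 0 = ∫_0^5 f dx + (0) − (0), i.e. ∫_0^5 f dx must equal u'(0) − u'(5) = 0. Indeed ∫_0^5 (-3*x^2 + 3*x + 35/2) dx = 0, so the data are compatible. The solution is then unique only up to an additive constant (fix it e.g. by requiring ∫_0^5 u dx = 0).


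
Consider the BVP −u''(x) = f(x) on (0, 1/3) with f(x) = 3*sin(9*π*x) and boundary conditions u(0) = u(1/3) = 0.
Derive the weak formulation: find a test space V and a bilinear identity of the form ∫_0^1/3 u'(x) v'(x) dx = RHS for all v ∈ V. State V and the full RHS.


V = H^1_0(0, 1/3) (so v(0) = v(1/3) = 0); weak form: ∫_0^1/3 u'v' dx = ∫_0^1/3 (3*sin(9*π*x)) v dx for all v ∈ V.

Multiply both sides by a test function v and integrate from 0 to 1/3:
  ∫_0^1/3 −u''(x) v(x) dx = ∫_0^1/3 f(x) v(x) dx.
Integrate the LHS by parts once:
  ∫_0^1/3 −u'' v dx = −[u'(x) v(x)]_0^1/3 + ∫_0^1/3 u'(x) v'(x) dx.
Thus ∫_0^1/3 u'(x) v'(x) dx = ∫_0^1/3 f(x) v(x) dx + [u'(x) v(x)]_0^1/3.
Choose V so that boundary terms are either known or forced to vanish.
u is Dirichlet: u(0) = u(1/3) = 0. Let V = H^1_0(0, 1/3); then v(0) = v(1/3) = 0, and [u' v]_0^1/3 = 0.
Weak formulation: find u (satisfying any essential BC) such that ∫_0^1/3 u'(x) v'(x) dx = ∫_0^1/3 f v dx for all v ∈ V.
Substituting f(x) = 3*sin(9*π*x), the right-hand side is ∫_0^1/3 (3*sin(9*π*x)) v dx.


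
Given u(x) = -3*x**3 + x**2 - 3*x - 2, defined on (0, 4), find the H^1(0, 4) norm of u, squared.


||u||_{H^1}^2 = 258476/7

The H^1 norm (squared) on an interval (0, L) is
  ||u||_{H^1}^2 = ∫_0^L u(x)^2 dx + ∫_0^L u'(x)^2 dx.
Compute u'(x) = -9*x**2 + 2*x - 3.
Then u(x)^2 = 9*x**6 - 6*x**5 + 19*x**4 + 6*x**3 + 5*x**2 + 12*x + 4 and u'(x)^2 = 81*x**4 - 36*x**3 + 58*x**2 - 12*x + 9.
Integrate each monomial from 0 to 4 using ∫_0^4 c·x^n dx = c·4^(n+1)/(n+1):
  ∫_0^4 u(x)^2 dx = ∫_0^4 (9*x^6 - 6*x^5 + 19*x^4 + 6*x^3 + 5*x^2 + 12*x + 4) dx. Term by term:
    ∫_0^4 9*x^6 dx = 147456/7;  ∫_0^4 -6*x^5 dx = -4096;  ∫_0^4 19*x^4 dx = 19456/5;
    ∫_0^4 6*x^3 dx = 384;  ∫_0^4 5*x^2 dx = 320/3;  ∫_0^4 12*x dx = 96;
    ∫_0^4 4 dx = 16.
  Sum: 147456/7 − 4096 + 19456/5 + 384 + 320/3 + 96 + 16 = 2253616/105.
  ∫_0^4 u'(x)^2 dx = ∫_0^4 (81*x^4 - 36*x^3 + 58*x^2 - 12*x + 9) dx. Term by term:
    ∫_0^4 81*x^4 dx = 82944/5;  ∫_0^4 -36*x^3 dx = -2304;  ∫_0^4 58*x^2 dx = 3712/3;
    ∫_0^4 -12*x dx = -96;  ∫_0^4 9 dx = 36.
  Sum: 82944/5 − 2304 + 3712/3 − 96 + 36 = 231932/15.
Adding: ||u||_{H^1}^2 = 2253616/105 + 231932/15 = 258476/7.


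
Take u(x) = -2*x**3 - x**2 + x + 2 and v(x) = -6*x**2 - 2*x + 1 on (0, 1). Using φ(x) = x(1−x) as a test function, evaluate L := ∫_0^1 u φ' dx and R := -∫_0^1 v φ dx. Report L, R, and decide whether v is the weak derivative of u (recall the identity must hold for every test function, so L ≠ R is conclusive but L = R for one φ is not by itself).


LHS = 3/10, RHS = 3/10. Yes, v = u' weakly.

u(x) = -2*x**3 - x**2 + x + 2, classical derivative u'(x) = -6*x**2 - 2*x + 1.
φ(x) = x(1−x), so φ'(x) = 1 - 2*x.
Note φ(0) = φ(1) = 0, so the boundary term u·φ vanishes.
LHS = ∫_0^1 u(x) φ'(x) dx = ∫_0^1 (4*x^4 - 3*x^2 - 3*x + 2) dx. Term by term:
  ∫_0^1 4*x^4 dx = 4/5;  ∫_0^1 -3*x^2 dx = -1;  ∫_0^1 -3*x dx = -3/2;
  ∫_0^1 2 dx = 2.
Sum: 4/5 − 1 − 3/2 + 2 = 3/10.
So LHS = 3/10.
∫_0^1 v(x) φ(x) dx = ∫_0^1 (6*x^4 - 4*x^3 - 3*x^2 + x) dx. Term by term:
  ∫_0^1 6*x^4 dx = 6/5;  ∫_0^1 -4*x^3 dx = -1;  ∫_0^1 -3*x^2 dx = -1;
  ∫_0^1 x dx = 1/2.
Sum: 6/5 − 1 − 1 + 1/2 = -3/10.
So RHS = -∫_0^1 v(x) φ(x) dx = 3/10.
LHS = RHS, so the identity holds for this test φ.
Moreover u is smooth here and v(x) = u'(x) = -6*x**2 - 2*x + 1 pointwise, so the identity holds for every test function. Hence v is the weak derivative of u.


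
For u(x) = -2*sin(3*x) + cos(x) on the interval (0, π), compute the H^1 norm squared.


||u||_{H^1(0,π)}^2 = 21*π

u'(x) = -sin(x) - 6*cos(3*x).
Expand u² and (u')² and integrate term by term on (0, π), using: for integers n ≥ 1, ∫_0^π sin²(nx) dx = ∫_0^π cos²(nx) dx = π/2; for n ≠ n', ∫_0^π sin(nx)sin(n'x) dx = ∫_0^π cos(nx)cos(n'x) dx = 0; and by product-to-sum, ∫_0^π sin(nx)cos(n'x) dx = ½∫_0^π [sin((n+n')x) + sin((n−n')x)] dx, which is 0 when n+n' is even and 2n/(n²−n'²) when n+n' is odd (it need not vanish on (0, π)).
  u² squared terms: (-2)²·∫sin(3x)² dx = 4·π/2 = 2*π;  (1)²·∫cos(x)² dx = 1·π/2 = π/2.
  u² cross terms: 2·(-2)·(1)·∫sin(3x)·cos(x) dx = -4·(0) = 0.
  So ∫_0^π u² dx = 2*π + π/2 + 0 = 5*π/2.
  (u')² squared terms: (-1)²·∫sin(x)² dx = 1·π/2 = π/2;  (-6)²·∫cos(3x)² dx = 36·π/2 = 18*π.
  (u')² cross terms: 2·(-1)·(-6)·∫sin(x)·cos(3x) dx = 12·(0) = 0.
  So ∫_0^π (u')² dx = π/2 + 18*π + 0 = 37*π/2.
||u||_{H^1}^2 = (5*π/2) + (37*π/2) = 21*π.


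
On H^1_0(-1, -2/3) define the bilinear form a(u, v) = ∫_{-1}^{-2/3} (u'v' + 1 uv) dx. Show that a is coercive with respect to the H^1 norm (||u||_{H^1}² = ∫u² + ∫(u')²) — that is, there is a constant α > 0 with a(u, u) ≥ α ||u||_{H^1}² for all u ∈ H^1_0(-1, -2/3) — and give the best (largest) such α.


α = 1

Coercivity of a(·,·) on H^1_0(-1, -2/3) means a(u, u) ≥ α ||u||_{H^1}² for every u ∈ H^1_0.
The interval has length L = 1/3, and Poincaré/coercivity depend only on L. Here a(u, u) = ∫(u')² + (1)·∫u².
Here c = 1 ≥ 1, so a(u,u) = ∫(u')² + c∫u² ≥ ∫(u')² + ∫u² = ||u||_{H^1}², i.e. α = 1 works. No larger α is possible: a(u,u) ≥ α||u||_{H^1}² means (1−α)∫(u')² ≥ (α−c)∫u², and for the modes u_n = sin(nπ(x−x₀)/L) (x₀ the left endpoint) one has ∫u_n²/∫(u_n')² = (L/(nπ))² → 0, so a(u_n,u_n)/||u_n||_{H^1}² → 1. Hence the optimal constant is α = 1.
Therefore α = 1.


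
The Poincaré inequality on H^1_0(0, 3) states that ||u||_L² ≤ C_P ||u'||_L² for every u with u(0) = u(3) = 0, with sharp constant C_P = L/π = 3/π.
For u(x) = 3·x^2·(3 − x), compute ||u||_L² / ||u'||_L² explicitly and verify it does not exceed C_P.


||u||_L² / ||u'||_L² = 3*sqrt(14)/14 < C_P = 3/π.

u(x) = 3·x^2·(3 − x), so u'(x) = 9*x*(2 - x).
u(x) = 3·x^2·(3 − x) vanishes at x = 0 and x = 3, so u ∈ H^1_0(0, 3). Differentiate via the product rule and integrate the resulting polynomials term by term.
  ∫_0^3 u² dx = ∫_0^3 (9*x^6 - 54*x^5 + 81*x^4) dx. Term by term:
    ∫_0^3 9*x^6 dx = 19683/7;  ∫_0^3 -54*x^5 dx = -6561;  ∫_0^3 81*x^4 dx = 19683/5.
  Sum: 19683/7 − 6561 + 19683/5 = 6561/35.
  ∫_0^3 (u')² dx = ∫_0^3 (81*x^4 - 324*x^3 + 324*x^2) dx. Term by term:
    ∫_0^3 81*x^4 dx = 19683/5;  ∫_0^3 -324*x^3 dx = -6561;  ∫_0^3 324*x^2 dx = 2916.
  Sum: 19683/5 − 6561 + 2916 = 1458/5.
∫_0^3 u² dx = 6561/35, so ||u||_L² = 81*sqrt(35)/35.
∫_0^3 (u')² dx = 1458/5, so ||u'||_L² = 27*sqrt(10)/5.
Ratio ||u||_L² / ||u'||_L² = 3*sqrt(14)/14.
Sharp Poincaré constant on H^1_0(0, 3) is C_P = L/π = 3/π, achieved by sin(π/3·x).
A polynomial bump cannot attain the sharp Poincaré constant (only the first sine eigenfunction does), so the ratio is strictly less than C_P, consistent with ||u||_L² ≤ C_P ||u'||_L².


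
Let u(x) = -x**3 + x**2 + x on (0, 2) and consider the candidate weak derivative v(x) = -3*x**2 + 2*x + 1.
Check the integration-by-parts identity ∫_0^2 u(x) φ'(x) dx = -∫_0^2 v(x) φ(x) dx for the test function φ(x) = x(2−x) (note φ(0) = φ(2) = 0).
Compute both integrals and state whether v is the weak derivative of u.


LHS = 4/5, RHS = 4/5. Yes, v = u' weakly.

u(x) = -x**3 + x**2 + x, classical derivative u'(x) = -3*x**2 + 2*x + 1.
φ(x) = x(2−x), so φ'(x) = 2 - 2*x.
Note φ(0) = φ(2) = 0, so the boundary term u·φ vanishes.
LHS = ∫_0^2 u(x) φ'(x) dx = ∫_0^2 (2*x^4 - 4*x^3 + 2*x) dx. Term by term:
  ∫_0^2 2*x^4 dx = 64/5;  ∫_0^2 -4*x^3 dx = -16;  ∫_0^2 2*x dx = 4.
Sum: 64/5 − 16 + 4 = 4/5.
So LHS = 4/5.
∫_0^2 v(x) φ(x) dx = ∫_0^2 (3*x^4 - 8*x^3 + 3*x^2 + 2*x) dx. Term by term:
  ∫_0^2 3*x^4 dx = 96/5;  ∫_0^2 -8*x^3 dx = -32;  ∫_0^2 3*x^2 dx = 8;
  ∫_0^2 2*x dx = 4.
Sum: 96/5 − 32 + 8 + 4 = -4/5.
So RHS = -∫_0^2 v(x) φ(x) dx = 4/5.
LHS = RHS, so the identity holds for this test φ.
Moreover u is smooth here and v(x) = u'(x) = -3*x**2 + 2*x + 1 pointwise, so the identity holds for every test function. Hence v is the weak derivative of u.


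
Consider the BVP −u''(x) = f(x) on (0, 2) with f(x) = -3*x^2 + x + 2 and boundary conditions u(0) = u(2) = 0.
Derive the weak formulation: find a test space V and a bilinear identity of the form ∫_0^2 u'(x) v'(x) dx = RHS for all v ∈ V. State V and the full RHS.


V = H^1_0(0, 2) (so v(0) = v(2) = 0); weak form: ∫_0^2 u'v' dx = ∫_0^2 (-3*x^2 + x + 2) v dx for all v ∈ V.

Multiply both sides by a test function v and integrate from 0 to 2:
  ∫_0^2 −u''(x) v(x) dx = ∫_0^2 f(x) v(x) dx.
Integrate the LHS by parts once:
  ∫_0^2 −u'' v dx = −[u'(x) v(x)]_0^2 + ∫_0^2 u'(x) v'(x) dx.
Thus ∫_0^2 u'(x) v'(x) dx = ∫_0^2 f(x) v(x) dx + [u'(x) v(x)]_0^2.
Choose V so that boundary terms are either known or forced to vanish.
u is Dirichlet: u(0) = u(2) = 0. Let V = H^1_0(0, 2); then v(0) = v(2) = 0, and [u' v]_0^2 = 0.
Weak formulation: find u (satisfying any essential BC) such that ∫_0^2 u'(x) v'(x) dx = ∫_0^2 f v dx for all v ∈ V.
Substituting f(x) = -3*x^2 + x + 2, the right-hand side is ∫_0^2 (-3*x^2 + x + 2) v dx.


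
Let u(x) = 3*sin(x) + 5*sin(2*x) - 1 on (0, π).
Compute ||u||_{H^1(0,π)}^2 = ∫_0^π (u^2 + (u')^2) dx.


||u||_{H^1(0,π)}^2 = -12 + 145*π/2

u'(x) = 3*cos(x) + 10*cos(2*x).
Expand u² and (u')² and integrate term by term on (0, π), using: for integers n ≥ 1, ∫_0^π sin²(nx) dx = ∫_0^π cos²(nx) dx = π/2; for n ≠ n', ∫_0^π sin(nx)sin(n'x) dx = ∫_0^π cos(nx)cos(n'x) dx = 0; and by product-to-sum, ∫_0^π sin(nx)cos(n'x) dx = ½∫_0^π [sin((n+n')x) + sin((n−n')x)] dx, which is 0 when n+n' is even and 2n/(n²−n'²) when n+n' is odd (it need not vanish on (0, π)). For the constant mode: ∫_0^π 1 dx = π, ∫_0^π cos(nx) dx = 0, ∫_0^π sin(nx) dx = (1−(−1)^n)/n.
  u² squared terms: (-1)²·∫1 dx = 1·π = π;  (3)²·∫sin(x)² dx = 9·π/2 = 9*π/2;  (5)²·∫sin(2x)² dx = 25·π/2 = 25*π/2.
  u² cross terms: 2·(-1)·(3)·∫1·sin(x) dx = -6·(2) = -12;  2·(-1)·(5)·∫1·sin(2x) dx = -10·(0) = 0;  2·(3)·(5)·∫sin(x)·sin(2x) dx = 30·(0) = 0.
  So ∫_0^π u² dx = π + 9*π/2 + 25*π/2 − 12 + 0 + 0 = -12 + 18*π.
  (u')² squared terms: (3)²·∫cos(x)² dx = 9·π/2 = 9*π/2;  (10)²·∫cos(2x)² dx = 100·π/2 = 50*π.
  (u')² cross terms: 2·(3)·(10)·∫cos(x)·cos(2x) dx = 60·(0) = 0.
  So ∫_0^π (u')² dx = 9*π/2 + 50*π + 0 = 109*π/2.
||u||_{H^1}^2 = (-12 + 18*π) + (109*π/2) = -12 + 145*π/2.


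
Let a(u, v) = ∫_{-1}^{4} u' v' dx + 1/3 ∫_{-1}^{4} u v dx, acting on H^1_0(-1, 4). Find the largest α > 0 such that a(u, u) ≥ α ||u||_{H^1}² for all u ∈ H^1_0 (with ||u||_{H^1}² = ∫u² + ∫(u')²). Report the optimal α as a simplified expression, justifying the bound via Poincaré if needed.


α = (25/3 + π^2)/(π^2 + 25)

Coercivity of a(·,·) on H^1_0(-1, 4) means a(u, u) ≥ α ||u||_{H^1}² for every u ∈ H^1_0.
The interval has length L = 5, and Poincaré/coercivity depend only on L. Here a(u, u) = ∫(u')² + (1/3)·∫u².
Here 0 < c = 1/3 < 1. The condition a(u,u) ≥ α||u||_{H^1}² reads (1−α)∫(u')² ≥ (α−c)∫u². Any admissible α is ≤ 1 (rapidly oscillating u have ∫u²/∫(u')² → 0), and α = 1 would force 0 ≥ (1−c)∫u², impossible since c < 1; so 1−α > 0. By the sharp Poincaré inequality on H^1_0 of an interval of length L, ∫(u')² ≥ (π/L)²∫u² with equality for the first sine mode sin(π(x−x₀)/L) (x₀ the left endpoint), so the inequality holds for all u iff (1−α)(π/L)² ≥ α − c, i.e. α ≤ ((π/L)² + c)/((π/L)² + 1) = (1 + c(L/π)²)/(1 + (L/π)²). With (π/L)² = π^2/25 and c = 1/3, the largest admissible constant is α = ((π/L)² + c)/((π/L)² + 1).
Simplifying, α = (25/3 + π^2)/(π^2 + 25).


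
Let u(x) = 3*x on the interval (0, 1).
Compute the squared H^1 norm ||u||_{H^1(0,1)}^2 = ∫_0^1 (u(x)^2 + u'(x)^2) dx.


||u||_{H^1}^2 = 12

The H^1 norm (squared) on an interval (0, L) is
  ||u||_{H^1}^2 = ∫_0^L u(x)^2 dx + ∫_0^L u'(x)^2 dx.
Compute u'(x) = 3.
Then u(x)^2 = 9*x**2 and u'(x)^2 = 9.
Integrate each monomial from 0 to 1 using ∫_0^1 c·x^n dx = c·1^(n+1)/(n+1):
  ∫_0^1 u(x)^2 dx = ∫_0^1 (9*x^2) dx. Term by term:
    ∫_0^1 9*x^2 dx = 3.
  ∫_0^1 u'(x)^2 dx = ∫_0^1 (9) dx. Term by term:
    ∫_0^1 9 dx = 9.
Adding: ||u||_{H^1}^2 = 3 + 9 = 12.


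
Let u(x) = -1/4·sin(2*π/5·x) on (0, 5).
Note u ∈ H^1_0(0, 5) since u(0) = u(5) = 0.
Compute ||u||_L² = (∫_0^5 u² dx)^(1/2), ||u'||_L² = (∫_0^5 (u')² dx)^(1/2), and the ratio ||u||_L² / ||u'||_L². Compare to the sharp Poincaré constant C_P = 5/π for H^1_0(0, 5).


||u||_L² / ||u'||_L² = 5/(2*π) < C_P = 5/π.

u(x) = -1/4·sin(2*π/5·x), so u'(x) = -π*cos(2*π*x/5)/10.
Writing u(x) = A·sin(kπx/L) with A = -1/4 and k = 2, use ∫_0^L sin²(kπx/L) dx = L/2 and ∫_0^L cos²(kπx/L) dx = L/2.
u² = 1/16·sin²(2*π/5·x) and (u')² = π^2/100·cos²(2*π/5·x), and each of sin², cos² integrates to L/2 = 5/2 over (0, 5).
∫_0^5 u² dx = 5/32, so ||u||_L² = sqrt(10)/8.
∫_0^5 (u')² dx = π^2/40, so ||u'||_L² = sqrt(10)*π/20.
Ratio ||u||_L² / ||u'||_L² = 5/(2*π).
Sharp Poincaré constant on H^1_0(0, 5) is C_P = L/π = 5/π, achieved by sin(π/5·x).
This is the k = 2 harmonic; the ratio L/(kπ) is strictly less than C_P = L/π, consistent with the sharp inequality ||u||_L² ≤ C_P ||u'||_L².


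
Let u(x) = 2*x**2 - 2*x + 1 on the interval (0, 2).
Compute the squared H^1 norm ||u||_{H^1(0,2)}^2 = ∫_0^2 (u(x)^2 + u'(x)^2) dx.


||u||_{H^1}^2 = 138/5

The H^1 norm (squared) on an interval (0, L) is
  ||u||_{H^1}^2 = ∫_0^L u(x)^2 dx + ∫_0^L u'(x)^2 dx.
Compute u'(x) = 4*x - 2.
Then u(x)^2 = 4*x**4 - 8*x**3 + 8*x**2 - 4*x + 1 and u'(x)^2 = 16*x**2 - 16*x + 4.
Integrate each monomial from 0 to 2 using ∫_0^2 c·x^n dx = c·2^(n+1)/(n+1):
  ∫_0^2 u(x)^2 dx = ∫_0^2 (4*x^4 - 8*x^3 + 8*x^2 - 4*x + 1) dx. Term by term:
    ∫_0^2 4*x^4 dx = 128/5;  ∫_0^2 -8*x^3 dx = -32;  ∫_0^2 8*x^2 dx = 64/3;
    ∫_0^2 -4*x dx = -8;  ∫_0^2 1 dx = 2.
  Sum: 128/5 − 32 + 64/3 − 8 + 2 = 134/15.
  ∫_0^2 u'(x)^2 dx = ∫_0^2 (16*x^2 - 16*x + 4) dx. Term by term:
    ∫_0^2 16*x^2 dx = 128/3;  ∫_0^2 -16*x dx = -32;  ∫_0^2 4 dx = 8.
  Sum: 128/3 − 32 + 8 = 56/3.
Adding: ||u||_{H^1}^2 = 134/15 + 56/3 = 138/5.


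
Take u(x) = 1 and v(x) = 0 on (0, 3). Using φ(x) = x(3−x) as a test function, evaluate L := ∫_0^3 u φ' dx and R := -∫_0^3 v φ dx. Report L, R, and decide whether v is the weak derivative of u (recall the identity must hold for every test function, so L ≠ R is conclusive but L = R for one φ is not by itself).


LHS = 0, RHS = 0. Yes, v = u' weakly.

u(x) = 1, classical derivative u'(x) = 0.
φ(x) = x(3−x), so φ'(x) = 3 - 2*x.
Note φ(0) = φ(3) = 0, so the boundary term u·φ vanishes.
LHS = ∫_0^3 u(x) φ'(x) dx = ∫_0^3 (3 - 2*x) dx. Term by term:
  ∫_0^3 -2*x dx = -9;  ∫_0^3 3 dx = 9.
Sum: -9 + 9 = 0.
So LHS = 0.
∫_0^3 v(x) φ(x) dx = ∫_0^3 (0) dx. Term by term:
  ∫_0^3 0 dx = 0.
So RHS = -∫_0^3 v(x) φ(x) dx = 0.
LHS = RHS, so the identity holds for this test φ.
Moreover u is smooth here and v(x) = u'(x) = 0 pointwise, so the identity holds for every test function. Hence v is the weak derivative of u.


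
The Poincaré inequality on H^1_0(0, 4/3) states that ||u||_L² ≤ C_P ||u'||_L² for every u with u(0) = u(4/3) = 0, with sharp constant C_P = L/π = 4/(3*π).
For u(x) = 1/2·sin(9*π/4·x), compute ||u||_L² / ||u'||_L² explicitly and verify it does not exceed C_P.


||u||_L² / ||u'||_L² = 4/(9*π) < C_P = 4/(3*π).

u(x) = 1/2·sin(9*π/4·x), so u'(x) = 9*π*cos(9*π*x/4)/8.
Writing u(x) = A·sin(kπx/L) with A = 1/2 and k = 3, use ∫_0^L sin²(kπx/L) dx = L/2 and ∫_0^L cos²(kπx/L) dx = L/2.
u² = 1/4·sin²(9*π/4·x) and (u')² = 81*π^2/64·cos²(9*π/4·x), and each of sin², cos² integrates to L/2 = 2/3 over (0, 4/3).
∫_0^4/3 u² dx = 1/6, so ||u||_L² = sqrt(6)/6.
∫_0^4/3 (u')² dx = 27*π^2/32, so ||u'||_L² = 3*sqrt(6)*π/8.
Ratio ||u||_L² / ||u'||_L² = 4/(9*π).
Sharp Poincaré constant on H^1_0(0, 4/3) is C_P = L/π = 4/(3*π), achieved by sin(3*π/4·x).
This is the k = 3 harmonic; the ratio L/(kπ) is strictly less than C_P = L/π, consistent with the sharp inequality ||u||_L² ≤ C_P ||u'||_L².


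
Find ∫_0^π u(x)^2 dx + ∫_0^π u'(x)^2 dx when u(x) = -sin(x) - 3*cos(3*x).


||u||_{H^1(0,π)}^2 = 46*π

u'(x) = 9*sin(3*x) - cos(x).
Expand u² and (u')² and integrate term by term on (0, π), using: for integers n ≥ 1, ∫_0^π sin²(nx) dx = ∫_0^π cos²(nx) dx = π/2; for n ≠ n', ∫_0^π sin(nx)sin(n'x) dx = ∫_0^π cos(nx)cos(n'x) dx = 0; and by product-to-sum, ∫_0^π sin(nx)cos(n'x) dx = ½∫_0^π [sin((n+n')x) + sin((n−n')x)] dx, which is 0 when n+n' is even and 2n/(n²−n'²) when n+n' is odd (it need not vanish on (0, π)).
  u² squared terms: (-1)²·∫sin(x)² dx = 1·π/2 = π/2;  (-3)²·∫cos(3x)² dx = 9·π/2 = 9*π/2.
  u² cross terms: 2·(-1)·(-3)·∫sin(x)·cos(3x) dx = 6·(0) = 0.
  So ∫_0^π u² dx = π/2 + 9*π/2 + 0 = 5*π.
  (u')² squared terms: (-1)²·∫cos(x)² dx = 1·π/2 = π/2;  (9)²·∫sin(3x)² dx = 81·π/2 = 81*π/2.
  (u')² cross terms: 2·(-1)·(9)·∫cos(x)·sin(3x) dx = -18·(0) = 0.
  So ∫_0^π (u')² dx = π/2 + 81*π/2 + 0 = 41*π.
||u||_{H^1}^2 = (5*π) + (41*π) = 46*π.


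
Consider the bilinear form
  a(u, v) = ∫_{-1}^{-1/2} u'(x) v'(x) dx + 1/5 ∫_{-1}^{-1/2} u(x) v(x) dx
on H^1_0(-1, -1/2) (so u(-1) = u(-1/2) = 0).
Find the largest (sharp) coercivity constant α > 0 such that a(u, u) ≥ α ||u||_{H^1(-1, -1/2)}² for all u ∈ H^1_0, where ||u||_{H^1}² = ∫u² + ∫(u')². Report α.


α = (1 + 20*π^2)/(5*(1 + 4*π^2))

Coercivity of a(·,·) on H^1_0(-1, -1/2) means a(u, u) ≥ α ||u||_{H^1}² for every u ∈ H^1_0.
The interval has length L = 1/2, and Poincaré/coercivity depend only on L. Here a(u, u) = ∫(u')² + (1/5)·∫u².
Here 0 < c = 1/5 < 1. The condition a(u,u) ≥ α||u||_{H^1}² reads (1−α)∫(u')² ≥ (α−c)∫u². Any admissible α is ≤ 1 (rapidly oscillating u have ∫u²/∫(u')² → 0), and α = 1 would force 0 ≥ (1−c)∫u², impossible since c < 1; so 1−α > 0. By the sharp Poincaré inequality on H^1_0 of an interval of length L, ∫(u')² ≥ (π/L)²∫u² with equality for the first sine mode sin(π(x−x₀)/L) (x₀ the left endpoint), so the inequality holds for all u iff (1−α)(π/L)² ≥ α − c, i.e. α ≤ ((π/L)² + c)/((π/L)² + 1) = (1 + c(L/π)²)/(1 + (L/π)²). With (π/L)² = 4*π^2 and c = 1/5, the largest admissible constant is α = ((π/L)² + c)/((π/L)² + 1).
Simplifying, α = (1 + 20*π^2)/(5*(1 + 4*π^2)).


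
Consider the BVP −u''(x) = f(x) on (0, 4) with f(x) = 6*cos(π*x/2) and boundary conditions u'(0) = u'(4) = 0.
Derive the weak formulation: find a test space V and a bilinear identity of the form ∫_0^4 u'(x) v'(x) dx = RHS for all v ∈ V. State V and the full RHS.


V = H^1(0, 4) (no boundary constraint on v; u is determined up to an additive constant); weak form: ∫_0^4 u'v' dx = ∫_0^4 (6*cos(π*x/2)) v dx for all v ∈ V.

Multiply both sides by a test function v and integrate from 0 to 4:
  ∫_0^4 −u''(x) v(x) dx = ∫_0^4 f(x) v(x) dx.
Integrate the LHS by parts once:
  ∫_0^4 −u'' v dx = −[u'(x) v(x)]_0^4 + ∫_0^4 u'(x) v'(x) dx.
Thus ∫_0^4 u'(x) v'(x) dx = ∫_0^4 f(x) v(x) dx + [u'(x) v(x)]_0^4.
Choose V so that boundary terms are either known or forced to vanish.
u has homogeneous Neumann: u'(0) = u'(4) = 0. So [u' v]_0^4 = 0·v(4) − 0·v(0) = 0 for any v; take V = H^1(0, 4).
Weak formulation: find u (satisfying any essential BC) such that ∫_0^4 u'(x) v'(x) dx = ∫_0^4 f v dx for all v ∈ V (homogeneous Neumann, so boundary terms vanish).
Substituting f(x) = 6*cos(π*x/2), the right-hand side is ∫_0^4 (6*cos(π*x/2)) v dx.
Compatibility check (pure Neumann): taking v ≡ 1 ∈ V gives 0 = ∫_0^4 f dx + (0) − (0), i.e. ∫_0^4 f dx must equal u'(0) − u'(4) = 0. Indeed ∫_0^4 (6*cos(π*x/2)) dx = 0, so the data are compatible. The solution is then unique only up to an additive constant (fix it e.g. by requiring ∫_0^4 u dx = 0).


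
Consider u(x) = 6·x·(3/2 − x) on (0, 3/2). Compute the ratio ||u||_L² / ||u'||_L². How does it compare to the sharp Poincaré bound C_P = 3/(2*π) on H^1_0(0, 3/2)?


||u||_L² / ||u'||_L² = 3*sqrt(10)/20 < C_P = 3/(2*π).

u(x) = 6·x·(3/2 − x), so u'(x) = 9 - 12*x.
u(x) = 6·x·(3/2 − x) vanishes at x = 0 and x = 3/2, so u ∈ H^1_0(0, 3/2). Differentiate via the product rule and integrate the resulting polynomials term by term.
  ∫_0^3/2 u² dx = ∫_0^3/2 (36*x^4 - 108*x^3 + 81*x^2) dx. Term by term:
    ∫_0^3/2 36*x^4 dx = 2187/40;  ∫_0^3/2 -108*x^3 dx = -2187/16;  ∫_0^3/2 81*x^2 dx = 729/8.
  Sum: 2187/40 − 2187/16 + 729/8 = 729/80.
  ∫_0^3/2 (u')² dx = ∫_0^3/2 (144*x^2 - 216*x + 81) dx. Term by term:
    ∫_0^3/2 144*x^2 dx = 162;  ∫_0^3/2 -216*x dx = -243;  ∫_0^3/2 81 dx = 243/2.
  Sum: 162 − 243 + 243/2 = 81/2.
∫_0^3/2 u² dx = 729/80, so ||u||_L² = 27*sqrt(5)/20.
∫_0^3/2 (u')² dx = 81/2, so ||u'||_L² = 9*sqrt(2)/2.
Ratio ||u||_L² / ||u'||_L² = 3*sqrt(10)/20.
Sharp Poincaré constant on H^1_0(0, 3/2) is C_P = L/π = 3/(2*π), achieved by sin(2*π/3·x).
A polynomial bump cannot attain the sharp Poincaré constant (only the first sine eigenfunction does), so the ratio is strictly less than C_P, consistent with ||u||_L² ≤ C_P ||u'||_L².


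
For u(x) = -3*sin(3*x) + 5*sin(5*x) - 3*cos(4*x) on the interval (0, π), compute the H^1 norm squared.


||u||_{H^1(0,π)}^2 = -17408/21 + 893*π/2

u'(x) = 12*sin(4*x) - 9*cos(3*x) + 25*cos(5*x).
Expand u² and (u')² and integrate term by term on (0, π), using: for integers n ≥ 1, ∫_0^π sin²(nx) dx = ∫_0^π cos²(nx) dx = π/2; for n ≠ n', ∫_0^π sin(nx)sin(n'x) dx = ∫_0^π cos(nx)cos(n'x) dx = 0; and by product-to-sum, ∫_0^π sin(nx)cos(n'x) dx = ½∫_0^π [sin((n+n')x) + sin((n−n')x)] dx, which is 0 when n+n' is even and 2n/(n²−n'²) when n+n' is odd (it need not vanish on (0, π)).
  u² squared terms: (-3)²·∫cos(4x)² dx = 9·π/2 = 9*π/2;  (-3)²·∫sin(3x)² dx = 9·π/2 = 9*π/2;  (5)²·∫sin(5x)² dx = 25·π/2 = 25*π/2.
  u² cross terms: 2·(-3)·(-3)·∫cos(4x)·sin(3x) dx = 18·(-6/7) = -108/7;  2·(-3)·(5)·∫cos(4x)·sin(5x) dx = -30·(10/9) = -100/3;  2·(-3)·(5)·∫sin(3x)·sin(5x) dx = -30·(0) = 0.
  So ∫_0^π u² dx = 9*π/2 + 9*π/2 + 25*π/2 − 108/7 − 100/3 + 0 = -1024/21 + 43*π/2.
  (u')² squared terms: (-9)²·∫cos(3x)² dx = 81·π/2 = 81*π/2;  (12)²·∫sin(4x)² dx = 144·π/2 = 72*π;  (25)²·∫cos(5x)² dx = 625·π/2 = 625*π/2.
  (u')² cross terms: 2·(-9)·(12)·∫cos(3x)·sin(4x) dx = -216·(8/7) = -1728/7;  2·(-9)·(25)·∫cos(3x)·cos(5x) dx = -450·(0) = 0;  2·(12)·(25)·∫sin(4x)·cos(5x) dx = 600·(-8/9) = -1600/3.
  So ∫_0^π (u')² dx = 81*π/2 + 72*π + 625*π/2 − 1728/7 + 0 − 1600/3 = -16384/21 + 425*π.
||u||_{H^1}^2 = (-1024/21 + 43*π/2) + (-16384/21 + 425*π) = -17408/21 + 893*π/2.


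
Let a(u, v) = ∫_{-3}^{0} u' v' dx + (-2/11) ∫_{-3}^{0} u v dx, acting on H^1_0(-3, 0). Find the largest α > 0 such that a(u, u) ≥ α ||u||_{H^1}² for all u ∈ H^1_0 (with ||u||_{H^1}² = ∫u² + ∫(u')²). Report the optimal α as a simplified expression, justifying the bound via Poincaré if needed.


α = (-18/11 + π^2)/(9 + π^2)

Coercivity of a(·,·) on H^1_0(-3, 0) means a(u, u) ≥ α ||u||_{H^1}² for every u ∈ H^1_0.
The interval has length L = 3, and Poincaré/coercivity depend only on L. Here a(u, u) = ∫(u')² + (-2/11)·∫u².
Here c = -2/11 < 0 with |c| < (π/L)² = π^2/9, so coercivity still holds. The condition a(u,u) ≥ α||u||_{H^1}² reads (1−α)∫(u')² ≥ (α−c)∫u². Any admissible α is ≤ 1 (rapidly oscillating u have ∫u²/∫(u')² → 0), and α = 1 would force 0 ≥ (1−c)∫u², impossible since c < 1; so 1−α > 0. By the sharp Poincaré inequality on H^1_0 of an interval of length L, ∫(u')² ≥ (π/L)²∫u² with equality for the first sine mode sin(π(x−x₀)/L) (x₀ the left endpoint), so the inequality holds for all u iff (1−α)(π/L)² ≥ α − c, i.e. α ≤ ((π/L)² + c)/((π/L)² + 1) = (1 + c(L/π)²)/(1 + (L/π)²). (Direct route, valid since c ≤ 0: Poincaré gives c∫u² ≥ c(L/π)²∫(u')², so a(u,u) ≥ (1 + c(L/π)²)∫(u')², while ||u||_{H^1}² ≤ (1 + (L/π)²)∫(u')²; dividing yields the same α.) With (π/L)² = π^2/9 and c = -2/11, the largest admissible constant is α = ((π/L)² + c)/((π/L)² + 1).
Simplifying, α = (-18/11 + π^2)/(9 + π^2).


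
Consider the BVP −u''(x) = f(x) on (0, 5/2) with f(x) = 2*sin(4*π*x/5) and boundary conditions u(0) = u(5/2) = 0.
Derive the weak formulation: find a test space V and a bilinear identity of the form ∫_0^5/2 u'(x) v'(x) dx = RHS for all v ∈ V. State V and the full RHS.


V = H^1_0(0, 5/2) (so v(0) = v(5/2) = 0); weak form: ∫_0^5/2 u'v' dx = ∫_0^5/2 (2*sin(4*π*x/5)) v dx for all v ∈ V.

Multiply both sides by a test function v and integrate from 0 to 5/2:
  ∫_0^5/2 −u''(x) v(x) dx = ∫_0^5/2 f(x) v(x) dx.
Integrate the LHS by parts once:
  ∫_0^5/2 −u'' v dx = −[u'(x) v(x)]_0^5/2 + ∫_0^5/2 u'(x) v'(x) dx.
Thus ∫_0^5/2 u'(x) v'(x) dx = ∫_0^5/2 f(x) v(x) dx + [u'(x) v(x)]_0^5/2.
Choose V so that boundary terms are either known or forced to vanish.
u is Dirichlet: u(0) = u(5/2) = 0. Let V = H^1_0(0, 5/2); then v(0) = v(5/2) = 0, and [u' v]_0^5/2 = 0.
Weak formulation: find u (satisfying any essential BC) such that ∫_0^5/2 u'(x) v'(x) dx = ∫_0^5/2 f v dx for all v ∈ V.
Substituting f(x) = 2*sin(4*π*x/5), the right-hand side is ∫_0^5/2 (2*sin(4*π*x/5)) v dx.


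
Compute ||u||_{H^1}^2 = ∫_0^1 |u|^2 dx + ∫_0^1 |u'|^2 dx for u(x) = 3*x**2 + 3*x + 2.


||u||_{H^1}^2 = 623/10

The H^1 norm (squared) on an interval (0, L) is
  ||u||_{H^1}^2 = ∫_0^L u(x)^2 dx + ∫_0^L u'(x)^2 dx.
Compute u'(x) = 6*x + 3.
Then u(x)^2 = 9*x**4 + 18*x**3 + 21*x**2 + 12*x + 4 and u'(x)^2 = 36*x**2 + 36*x + 9.
Integrate each monomial from 0 to 1 using ∫_0^1 c·x^n dx = c·1^(n+1)/(n+1):
  ∫_0^1 u(x)^2 dx = ∫_0^1 (9*x^4 + 18*x^3 + 21*x^2 + 12*x + 4) dx. Term by term:
    ∫_0^1 9*x^4 dx = 9/5;  ∫_0^1 18*x^3 dx = 9/2;  ∫_0^1 21*x^2 dx = 7;
    ∫_0^1 12*x dx = 6;  ∫_0^1 4 dx = 4.
  Sum: 9/5 + 9/2 + 7 + 6 + 4 = 233/10.
  ∫_0^1 u'(x)^2 dx = ∫_0^1 (36*x^2 + 36*x + 9) dx. Term by term:
    ∫_0^1 36*x^2 dx = 12;  ∫_0^1 36*x dx = 18;  ∫_0^1 9 dx = 9.
  Sum: 12 + 18 + 9 = 39.
Adding: ||u||_{H^1}^2 = 233/10 + 39 = 623/10.
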